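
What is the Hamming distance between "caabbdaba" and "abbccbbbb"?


Comparing "caabbdaba" and "abbccbbbb" position by position:
  Position 0: 'c' vs 'a' => differ
  Position 1: 'a' vs 'b' => differ
  Position 2: 'a' vs 'b' => differ
  Position 3: 'b' vs 'c' => differ
  Position 4: 'b' vs 'c' => differ
  Position 5: 'd' vs 'b' => differ
  Position 6: 'a' vs 'b' => differ
  Position 7: 'b' vs 'b' => same
  Position 8: 'a' vs 'b' => differ
Total differences (Hamming distance): 8

8


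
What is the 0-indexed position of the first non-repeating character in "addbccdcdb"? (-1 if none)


Input: addbccdcdb
Character frequencies:
  'a': 1
  'b': 2
  'c': 3
  'd': 4
Scanning left to right for freq == 1:
  Position 0 ('a'): unique! => answer = 0

0


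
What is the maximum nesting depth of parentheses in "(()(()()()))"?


Input: "(()(()()()))"
Tracking depth:
  Position 0 '(': depth becomes 1
  Position 1 '(': depth becomes 2
  Position 2 ')': depth becomes 1
  Position 3 '(': depth becomes 2
  Position 4 '(': depth becomes 3
  Position 5 ')': depth becomes 2
  Position 6 '(': depth becomes 3
  Position 7 ')': depth becomes 2
  Position 8 '(': depth becomes 3
  Position 9 ')': depth becomes 2
  Position 10 ')': depth becomes 1
  Position 11 ')': depth becomes 0
Maximum depth reached: 3

3


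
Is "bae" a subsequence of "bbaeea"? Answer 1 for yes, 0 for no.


Check if "bae" is a subsequence of "bbaeea"
Greedy scan:
  Position 0 ('b'): matches sub[0] = 'b'
  Position 1 ('b'): no match needed
  Position 2 ('a'): matches sub[1] = 'a'
  Position 3 ('e'): matches sub[2] = 'e'
  Position 4 ('e'): no match needed
  Position 5 ('a'): no match needed
All 3 characters matched => is a subsequence

1


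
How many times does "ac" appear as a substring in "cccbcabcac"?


Searching for "ac" in "cccbcabcac"
Scanning each position:
  Position 0: "cc" => no
  Position 1: "cc" => no
  Position 2: "cb" => no
  Position 3: "bc" => no
  Position 4: "ca" => no
  Position 5: "ab" => no
  Position 6: "bc" => no
  Position 7: "ca" => no
  Position 8: "ac" => MATCH
Total occurrences: 1

1


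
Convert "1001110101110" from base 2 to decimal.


Input: "1001110101110" in base 2
Positional expansion:
  Digit '1' (value 1) x 2^12 = 4096
  Digit '0' (value 0) x 2^11 = 0
  Digit '0' (value 0) x 2^10 = 0
  Digit '1' (value 1) x 2^9 = 512
  Digit '1' (value 1) x 2^8 = 256
  Digit '1' (value 1) x 2^7 = 128
  Digit '0' (value 0) x 2^6 = 0
  Digit '1' (value 1) x 2^5 = 32
  Digit '0' (value 0) x 2^4 = 0
  Digit '1' (value 1) x 2^3 = 8
  Digit '1' (value 1) x 2^2 = 4
  Digit '1' (value 1) x 2^1 = 2
  Digit '0' (value 0) x 2^0 = 0
Sum = 5038

5038


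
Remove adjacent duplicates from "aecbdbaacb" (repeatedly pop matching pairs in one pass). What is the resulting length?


Input: aecbdbaacb
Stack-based adjacent duplicate removal:
  Read 'a': push. Stack: a
  Read 'e': push. Stack: ae
  Read 'c': push. Stack: aec
  Read 'b': push. Stack: aecb
  Read 'd': push. Stack: aecbd
  Read 'b': push. Stack: aecbdb
  Read 'a': push. Stack: aecbdba
  Read 'a': matches stack top 'a' => pop. Stack: aecbdb
  Read 'c': push. Stack: aecbdbc
  Read 'b': push. Stack: aecbdbcb
Final stack: "aecbdbcb" (length 8)

8


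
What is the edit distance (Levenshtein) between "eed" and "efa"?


Computing edit distance: "eed" -> "efa"
DP table:
           e    f    a
      0    1    2    3
  e   1    0    1    2
  e   2    1    1    2
  d   3    2    2    2
Edit distance = dp[3][3] = 2

2


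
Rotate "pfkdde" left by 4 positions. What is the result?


Input: "pfkdde", rotate left by 4
First 4 characters: "pfkd"
Remaining characters: "de"
Concatenate remaining + first: "de" + "pfkd" = "depfkd"

depfkd


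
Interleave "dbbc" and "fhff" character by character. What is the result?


Interleaving "dbbc" and "fhff":
  Position 0: 'd' from first, 'f' from second => "df"
  Position 1: 'b' from first, 'h' from second => "bh"
  Position 2: 'b' from first, 'f' from second => "bf"
  Position 3: 'c' from first, 'f' from second => "cf"
Result: dfbhbfcf

dfbhbfcf


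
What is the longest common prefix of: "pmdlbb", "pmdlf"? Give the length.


Words: pmdlbb, pmdlf
  Position 0: all 'p' => match
  Position 1: all 'm' => match
  Position 2: all 'd' => match
  Position 3: all 'l' => match
  Position 4: ('b', 'f') => mismatch, stop
LCP = "pmdl" (length 4)

4


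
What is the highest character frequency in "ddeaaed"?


Input: ddeaaed
Character counts:
  'a': 2
  'd': 3
  'e': 2
Maximum frequency: 3

3


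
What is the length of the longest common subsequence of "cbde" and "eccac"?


LCS of "cbde" and "eccac"
DP table:
           e    c    c    a    c
      0    0    0    0    0    0
  c   0    0    1    1    1    1
  b   0    0    1    1    1    1
  d   0    0    1    1    1    1
  e   0    1    1    1    1    1
LCS length = dp[4][5] = 1

1


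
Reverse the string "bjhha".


Input: bjhha
Reading characters right to left:
  Position 4: 'a'
  Position 3: 'h'
  Position 2: 'h'
  Position 1: 'j'
  Position 0: 'b'
Reversed: ahhjb

ahhjb


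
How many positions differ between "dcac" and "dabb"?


Comparing "dcac" and "dabb" position by position:
  Position 0: 'd' vs 'd' => same
  Position 1: 'c' vs 'a' => DIFFER
  Position 2: 'a' vs 'b' => DIFFER
  Position 3: 'c' vs 'b' => DIFFER
Positions that differ: 3

3


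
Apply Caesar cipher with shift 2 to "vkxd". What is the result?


Caesar cipher: shift "vkxd" by 2
  'v' (pos 21) + 2 = pos 23 = 'x'
  'k' (pos 10) + 2 = pos 12 = 'm'
  'x' (pos 23) + 2 = pos 25 = 'z'
  'd' (pos 3) + 2 = pos 5 = 'f'
Result: xmzf

xmzf


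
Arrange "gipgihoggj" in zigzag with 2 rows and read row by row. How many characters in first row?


Zigzag "gipgihoggj" into 2 rows:
Placing characters:
  'g' => row 0
  'i' => row 1
  'p' => row 0
  'g' => row 1
  'i' => row 0
  'h' => row 1
  'o' => row 0
  'g' => row 1
  'g' => row 0
  'j' => row 1
Rows:
  Row 0: "gpiog"
  Row 1: "ighgj"
First row length: 5

5


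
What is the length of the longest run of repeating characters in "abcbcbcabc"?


Input: "abcbcbcabc"
Scanning for longest run:
  Position 1 ('b'): new char, reset run to 1
  Position 2 ('c'): new char, reset run to 1
  Position 3 ('b'): new char, reset run to 1
  Position 4 ('c'): new char, reset run to 1
  Position 5 ('b'): new char, reset run to 1
  Position 6 ('c'): new char, reset run to 1
  Position 7 ('a'): new char, reset run to 1
  Position 8 ('b'): new char, reset run to 1
  Position 9 ('c'): new char, reset run to 1
Longest run: 'a' with length 1

1


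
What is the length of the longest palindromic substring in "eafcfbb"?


Input: "eafcfbb"
Checking substrings for palindromes:
  [2:5] "fcf" (len 3) => palindrome
  [5:7] "bb" (len 2) => palindrome
Longest palindromic substring: "fcf" with length 3

3


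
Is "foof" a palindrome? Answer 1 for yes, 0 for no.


Input: foof
Reversed: foof
  Compare pos 0 ('f') with pos 3 ('f'): match
  Compare pos 1 ('o') with pos 2 ('o'): match
Result: palindrome

1


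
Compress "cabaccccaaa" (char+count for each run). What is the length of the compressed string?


Input: cabaccccaaa
Runs:
  'c' x 1 => "c1"
  'a' x 1 => "a1"
  'b' x 1 => "b1"
  'a' x 1 => "a1"
  'c' x 4 => "c4"
  'a' x 3 => "a3"
Compressed: "c1a1b1a1c4a3"
Compressed length: 12

12


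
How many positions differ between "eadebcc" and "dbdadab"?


Comparing "eadebcc" and "dbdadab" position by position:
  Position 0: 'e' vs 'd' => DIFFER
  Position 1: 'a' vs 'b' => DIFFER
  Position 2: 'd' vs 'd' => same
  Position 3: 'e' vs 'a' => DIFFER
  Position 4: 'b' vs 'd' => DIFFER
  Position 5: 'c' vs 'a' => DIFFER
  Position 6: 'c' vs 'b' => DIFFER
Positions that differ: 6

6


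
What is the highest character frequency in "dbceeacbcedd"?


Input: dbceeacbcedd
Character counts:
  'a': 1
  'b': 2
  'c': 3
  'd': 3
  'e': 3
Maximum frequency: 3

3


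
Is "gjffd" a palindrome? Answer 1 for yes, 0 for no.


Input: gjffd
Reversed: dffjg
  Compare pos 0 ('g') with pos 4 ('d'): MISMATCH
  Compare pos 1 ('j') with pos 3 ('f'): MISMATCH
Result: not a palindrome

0


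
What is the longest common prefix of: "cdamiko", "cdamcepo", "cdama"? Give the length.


Words: cdamiko, cdamcepo, cdama
  Position 0: all 'c' => match
  Position 1: all 'd' => match
  Position 2: all 'a' => match
  Position 3: all 'm' => match
  Position 4: ('i', 'c', 'a') => mismatch, stop
LCP = "cdam" (length 4)

4


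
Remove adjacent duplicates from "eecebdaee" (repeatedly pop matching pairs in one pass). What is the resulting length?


Input: eecebdaee
Stack-based adjacent duplicate removal:
  Read 'e': push. Stack: e
  Read 'e': matches stack top 'e' => pop. Stack: (empty)
  Read 'c': push. Stack: c
  Read 'e': push. Stack: ce
  Read 'b': push. Stack: ceb
  Read 'd': push. Stack: cebd
  Read 'a': push. Stack: cebda
  Read 'e': push. Stack: cebdae
  Read 'e': matches stack top 'e' => pop. Stack: cebda
Final stack: "cebda" (length 5)

5


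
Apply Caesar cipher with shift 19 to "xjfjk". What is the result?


Caesar cipher: shift "xjfjk" by 19
  'x' (pos 23) + 19 = pos 16 = 'q'
  'j' (pos 9) + 19 = pos 2 = 'c'
  'f' (pos 5) + 19 = pos 24 = 'y'
  'j' (pos 9) + 19 = pos 2 = 'c'
  'k' (pos 10) + 19 = pos 3 = 'd'
Result: qcycd

qcycd


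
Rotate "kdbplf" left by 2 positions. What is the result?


Input: "kdbplf", rotate left by 2
First 2 characters: "kd"
Remaining characters: "bplf"
Concatenate remaining + first: "bplf" + "kd" = "bplfkd"

bplfkd


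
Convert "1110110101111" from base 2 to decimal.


Input: "1110110101111" in base 2
Positional expansion:
  Digit '1' (value 1) x 2^12 = 4096
  Digit '1' (value 1) x 2^11 = 2048
  Digit '1' (value 1) x 2^10 = 1024
  Digit '0' (value 0) x 2^9 = 0
  Digit '1' (value 1) x 2^8 = 256
  Digit '1' (value 1) x 2^7 = 128
  Digit '0' (value 0) x 2^6 = 0
  Digit '1' (value 1) x 2^5 = 32
  Digit '0' (value 0) x 2^4 = 0
  Digit '1' (value 1) x 2^3 = 8
  Digit '1' (value 1) x 2^2 = 4
  Digit '1' (value 1) x 2^1 = 2
  Digit '1' (value 1) x 2^0 = 1
Sum = 7599

7599


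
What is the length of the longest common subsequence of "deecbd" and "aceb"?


LCS of "deecbd" and "aceb"
DP table:
           a    c    e    b
      0    0    0    0    0
  d   0    0    0    0    0
  e   0    0    0    1    1
  e   0    0    0    1    1
  c   0    0    1    1    1
  b   0    0    1    1    2
  d   0    0    1    1    2
LCS length = dp[6][4] = 2

2


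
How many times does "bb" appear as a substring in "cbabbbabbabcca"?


Searching for "bb" in "cbabbbabbabcca"
Scanning each position:
  Position 0: "cb" => no
  Position 1: "ba" => no
  Position 2: "ab" => no
  Position 3: "bb" => MATCH
  Position 4: "bb" => MATCH
  Position 5: "ba" => no
  Position 6: "ab" => no
  Position 7: "bb" => MATCH
  Position 8: "ba" => no
  Position 9: "ab" => no
  Position 10: "bc" => no
  Position 11: "cc" => no
  Position 12: "ca" => no
Total occurrences: 3

3


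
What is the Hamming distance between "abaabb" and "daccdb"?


Comparing "abaabb" and "daccdb" position by position:
  Position 0: 'a' vs 'd' => differ
  Position 1: 'b' vs 'a' => differ
  Position 2: 'a' vs 'c' => differ
  Position 3: 'a' vs 'c' => differ
  Position 4: 'b' vs 'd' => differ
  Position 5: 'b' vs 'b' => same
Total differences (Hamming distance): 5

5


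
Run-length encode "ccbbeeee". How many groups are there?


Input: ccbbeeee
Scanning for consecutive runs:
  Group 1: 'c' x 2 (positions 0-1)
  Group 2: 'b' x 2 (positions 2-3)
  Group 3: 'e' x 4 (positions 4-7)
Total groups: 3

3


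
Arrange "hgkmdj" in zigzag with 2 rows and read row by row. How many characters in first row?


Zigzag "hgkmdj" into 2 rows:
Placing characters:
  'h' => row 0
  'g' => row 1
  'k' => row 0
  'm' => row 1
  'd' => row 0
  'j' => row 1
Rows:
  Row 0: "hkd"
  Row 1: "gmj"
First row length: 3

3


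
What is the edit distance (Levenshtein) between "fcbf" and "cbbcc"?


Computing edit distance: "fcbf" -> "cbbcc"
DP table:
           c    b    b    c    c
      0    1    2    3    4    5
  f   1    1    2    3    4    5
  c   2    1    2    3    3    4
  b   3    2    1    2    3    4
  f   4    3    2    2    3    4
Edit distance = dp[4][5] = 4

4


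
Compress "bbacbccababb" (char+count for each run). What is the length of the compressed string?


Input: bbacbccababb
Runs:
  'b' x 2 => "b2"
  'a' x 1 => "a1"
  'c' x 1 => "c1"
  'b' x 1 => "b1"
  'c' x 2 => "c2"
  'a' x 1 => "a1"
  'b' x 1 => "b1"
  'a' x 1 => "a1"
  'b' x 2 => "b2"
Compressed: "b2a1c1b1c2a1b1a1b2"
Compressed length: 18

18


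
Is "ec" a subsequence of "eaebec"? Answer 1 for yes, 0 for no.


Check if "ec" is a subsequence of "eaebec"
Greedy scan:
  Position 0 ('e'): matches sub[0] = 'e'
  Position 1 ('a'): no match needed
  Position 2 ('e'): no match needed
  Position 3 ('b'): no match needed
  Position 4 ('e'): no match needed
  Position 5 ('c'): matches sub[1] = 'c'
All 2 characters matched => is a subsequence

1


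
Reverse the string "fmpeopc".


Input: fmpeopc
Reading characters right to left:
  Position 6: 'c'
  Position 5: 'p'
  Position 4: 'o'
  Position 3: 'e'
  Position 2: 'p'
  Position 1: 'm'
  Position 0: 'f'
Reversed: cpoepmf

cpoepmf


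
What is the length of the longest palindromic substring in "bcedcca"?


Input: "bcedcca"
Checking substrings for palindromes:
  [4:6] "cc" (len 2) => palindrome
Longest palindromic substring: "cc" with length 2

2


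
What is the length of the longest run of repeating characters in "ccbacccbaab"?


Input: "ccbacccbaab"
Scanning for longest run:
  Position 1 ('c'): continues run of 'c', length=2
  Position 2 ('b'): new char, reset run to 1
  Position 3 ('a'): new char, reset run to 1
  Position 4 ('c'): new char, reset run to 1
  Position 5 ('c'): continues run of 'c', length=2
  Position 6 ('c'): continues run of 'c', length=3
  Position 7 ('b'): new char, reset run to 1
  Position 8 ('a'): new char, reset run to 1
  Position 9 ('a'): continues run of 'a', length=2
  Position 10 ('b'): new char, reset run to 1
Longest run: 'c' with length 3

3


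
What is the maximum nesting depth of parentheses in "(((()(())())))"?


Input: "(((()(())())))"
Tracking depth:
  Position 0 '(': depth becomes 1
  Position 1 '(': depth becomes 2
  Position 2 '(': depth becomes 3
  Position 3 '(': depth becomes 4
  Position 4 ')': depth becomes 3
  Position 5 '(': depth becomes 4
  Position 6 '(': depth becomes 5
  Position 7 ')': depth becomes 4
  Position 8 ')': depth becomes 3
  Position 9 '(': depth becomes 4
  Position 10 ')': depth becomes 3
  Position 11 ')': depth becomes 2
  Position 12 ')': depth becomes 1
  Position 13 ')': depth becomes 0
Maximum depth reached: 5

5


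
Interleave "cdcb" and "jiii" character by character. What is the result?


Interleaving "cdcb" and "jiii":
  Position 0: 'c' from first, 'j' from second => "cj"
  Position 1: 'd' from first, 'i' from second => "di"
  Position 2: 'c' from first, 'i' from second => "ci"
  Position 3: 'b' from first, 'i' from second => "bi"
Result: cjdicibi

cjdicibi


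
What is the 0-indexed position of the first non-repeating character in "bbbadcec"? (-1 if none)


Input: bbbadcec
Character frequencies:
  'a': 1
  'b': 3
  'c': 2
  'd': 1
  'e': 1
Scanning left to right for freq == 1:
  Position 0 ('b'): freq=3, skip
  Position 1 ('b'): freq=3, skip
  Position 2 ('b'): freq=3, skip
  Position 3 ('a'): unique! => answer = 3

3


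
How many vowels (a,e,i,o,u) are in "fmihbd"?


Input: fmihbd
Checking each character:
  'f' at position 0: consonant
  'm' at position 1: consonant
  'i' at position 2: vowel (running total: 1)
  'h' at position 3: consonant
  'b' at position 4: consonant
  'd' at position 5: consonant
Total vowels: 1

1


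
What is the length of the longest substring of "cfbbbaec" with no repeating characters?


Input: "cfbbbaec"
Sliding window (track last position of each char):
  Position 0 ('c'): window [0,0] length 1 -- new best
  Position 1 ('f'): window [0,1] length 2 -- new best
  Position 2 ('b'): window [0,2] length 3 -- new best
  Position 3 ('b'): repeat (last at 2), move window start to 3
  Position 3 ('b'): window [3,3] length 1
  Position 4 ('b'): repeat (last at 3), move window start to 4
  Position 4 ('b'): window [4,4] length 1
  Position 5 ('a'): window [4,5] length 2
  Position 6 ('e'): window [4,6] length 3
  Position 7 ('c'): window [4,7] length 4 -- new best
Longest substring with no repeats: "baec" with length 4

4


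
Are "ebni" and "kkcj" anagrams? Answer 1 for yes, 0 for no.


Strings: "ebni", "kkcj"
Sorted first:  bein
Sorted second: cjkk
Differ at position 0: 'b' vs 'c' => not anagrams

0


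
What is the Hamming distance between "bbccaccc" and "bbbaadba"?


Comparing "bbccaccc" and "bbbaadba" position by position:
  Position 0: 'b' vs 'b' => same
  Position 1: 'b' vs 'b' => same
  Position 2: 'c' vs 'b' => differ
  Position 3: 'c' vs 'a' => differ
  Position 4: 'a' vs 'a' => same
  Position 5: 'c' vs 'd' => differ
  Position 6: 'c' vs 'b' => differ
  Position 7: 'c' vs 'a' => differ
Total differences (Hamming distance): 5

5


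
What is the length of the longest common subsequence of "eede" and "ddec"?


LCS of "eede" and "ddec"
DP table:
           d    d    e    c
      0    0    0    0    0
  e   0    0    0    1    1
  e   0    0    0    1    1
  d   0    1    1    1    1
  e   0    1    1    2    2
LCS length = dp[4][4] = 2

2


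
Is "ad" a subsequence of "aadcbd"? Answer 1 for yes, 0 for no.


Check if "ad" is a subsequence of "aadcbd"
Greedy scan:
  Position 0 ('a'): matches sub[0] = 'a'
  Position 1 ('a'): no match needed
  Position 2 ('d'): matches sub[1] = 'd'
  Position 3 ('c'): no match needed
  Position 4 ('b'): no match needed
  Position 5 ('d'): no match needed
All 2 characters matched => is a subsequence

1


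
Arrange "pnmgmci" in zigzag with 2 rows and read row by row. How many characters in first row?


Zigzag "pnmgmci" into 2 rows:
Placing characters:
  'p' => row 0
  'n' => row 1
  'm' => row 0
  'g' => row 1
  'm' => row 0
  'c' => row 1
  'i' => row 0
Rows:
  Row 0: "pmmi"
  Row 1: "ngc"
First row length: 4

4


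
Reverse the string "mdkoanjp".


Input: mdkoanjp
Reading characters right to left:
  Position 7: 'p'
  Position 6: 'j'
  Position 5: 'n'
  Position 4: 'a'
  Position 3: 'o'
  Position 2: 'k'
  Position 1: 'd'
  Position 0: 'm'
Reversed: pjnaokdm

pjnaokdm


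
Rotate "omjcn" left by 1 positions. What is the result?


Input: "omjcn", rotate left by 1
First 1 characters: "o"
Remaining characters: "mjcn"
Concatenate remaining + first: "mjcn" + "o" = "mjcno"

mjcno


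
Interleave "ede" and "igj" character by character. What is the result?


Interleaving "ede" and "igj":
  Position 0: 'e' from first, 'i' from second => "ei"
  Position 1: 'd' from first, 'g' from second => "dg"
  Position 2: 'e' from first, 'j' from second => "ej"
Result: eidgej

eidgej


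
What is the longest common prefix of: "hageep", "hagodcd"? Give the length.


Words: hageep, hagodcd
  Position 0: all 'h' => match
  Position 1: all 'a' => match
  Position 2: all 'g' => match
  Position 3: ('e', 'o') => mismatch, stop
LCP = "hag" (length 3)

3


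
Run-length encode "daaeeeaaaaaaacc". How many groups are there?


Input: daaeeeaaaaaaacc
Scanning for consecutive runs:
  Group 1: 'd' x 1 (positions 0-0)
  Group 2: 'a' x 2 (positions 1-2)
  Group 3: 'e' x 3 (positions 3-5)
  Group 4: 'a' x 7 (positions 6-12)
  Group 5: 'c' x 2 (positions 13-14)
Total groups: 5

5


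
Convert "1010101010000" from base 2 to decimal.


Input: "1010101010000" in base 2
Positional expansion:
  Digit '1' (value 1) x 2^12 = 4096
  Digit '0' (value 0) x 2^11 = 0
  Digit '1' (value 1) x 2^10 = 1024
  Digit '0' (value 0) x 2^9 = 0
  Digit '1' (value 1) x 2^8 = 256
  Digit '0' (value 0) x 2^7 = 0
  Digit '1' (value 1) x 2^6 = 64
  Digit '0' (value 0) x 2^5 = 0
  Digit '1' (value 1) x 2^4 = 16
  Digit '0' (value 0) x 2^3 = 0
  Digit '0' (value 0) x 2^2 = 0
  Digit '0' (value 0) x 2^1 = 0
  Digit '0' (value 0) x 2^0 = 0
Sum = 5456

5456


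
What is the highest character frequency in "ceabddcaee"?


Input: ceabddcaee
Character counts:
  'a': 2
  'b': 1
  'c': 2
  'd': 2
  'e': 3
Maximum frequency: 3

3


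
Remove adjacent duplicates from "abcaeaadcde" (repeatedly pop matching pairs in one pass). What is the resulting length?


Input: abcaeaadcde
Stack-based adjacent duplicate removal:
  Read 'a': push. Stack: a
  Read 'b': push. Stack: ab
  Read 'c': push. Stack: abc
  Read 'a': push. Stack: abca
  Read 'e': push. Stack: abcae
  Read 'a': push. Stack: abcaea
  Read 'a': matches stack top 'a' => pop. Stack: abcae
  Read 'd': push. Stack: abcaed
  Read 'c': push. Stack: abcaedc
  Read 'd': push. Stack: abcaedcd
  Read 'e': push. Stack: abcaedcde
Final stack: "abcaedcde" (length 9)

9


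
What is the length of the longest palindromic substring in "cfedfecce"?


Input: "cfedfecce"
Checking substrings for palindromes:
  [5:9] "ecce" (len 4) => palindrome
  [6:8] "cc" (len 2) => palindrome
Longest palindromic substring: "ecce" with length 4

4


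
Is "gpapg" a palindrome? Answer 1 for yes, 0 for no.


Input: gpapg
Reversed: gpapg
  Compare pos 0 ('g') with pos 4 ('g'): match
  Compare pos 1 ('p') with pos 3 ('p'): match
Result: palindrome

1


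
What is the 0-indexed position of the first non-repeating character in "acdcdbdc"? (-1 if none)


Input: acdcdbdc
Character frequencies:
  'a': 1
  'b': 1
  'c': 3
  'd': 3
Scanning left to right for freq == 1:
  Position 0 ('a'): unique! => answer = 0

0


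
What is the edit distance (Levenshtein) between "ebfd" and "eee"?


Computing edit distance: "ebfd" -> "eee"
DP table:
           e    e    e
      0    1    2    3
  e   1    0    1    2
  b   2    1    1    2
  f   3    2    2    2
  d   4    3    3    3
Edit distance = dp[4][3] = 3

3


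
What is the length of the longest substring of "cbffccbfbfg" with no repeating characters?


Input: "cbffccbfbfg"
Sliding window (track last position of each char):
  Position 0 ('c'): window [0,0] length 1 -- new best
  Position 1 ('b'): window [0,1] length 2 -- new best
  Position 2 ('f'): window [0,2] length 3 -- new best
  Position 3 ('f'): repeat (last at 2), move window start to 3
  Position 3 ('f'): window [3,3] length 1
  Position 4 ('c'): window [3,4] length 2
  Position 5 ('c'): repeat (last at 4), move window start to 5
  Position 5 ('c'): window [5,5] length 1
  Position 6 ('b'): window [5,6] length 2
  Position 7 ('f'): window [5,7] length 3
  Position 8 ('b'): repeat (last at 6), move window start to 7
  Position 8 ('b'): window [7,8] length 2
  Position 9 ('f'): repeat (last at 7), move window start to 8
  Position 9 ('f'): window [8,9] length 2
  Position 10 ('g'): window [8,10] length 3
Longest substring with no repeats: "cbf" with length 3

3


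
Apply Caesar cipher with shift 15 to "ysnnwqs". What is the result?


Caesar cipher: shift "ysnnwqs" by 15
  'y' (pos 24) + 15 = pos 13 = 'n'
  's' (pos 18) + 15 = pos 7 = 'h'
  'n' (pos 13) + 15 = pos 2 = 'c'
  'n' (pos 13) + 15 = pos 2 = 'c'
  'w' (pos 22) + 15 = pos 11 = 'l'
  'q' (pos 16) + 15 = pos 5 = 'f'
  's' (pos 18) + 15 = pos 7 = 'h'
Result: nhcclfh

nhcclfh


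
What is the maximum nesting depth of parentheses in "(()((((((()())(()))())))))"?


Input: "(()((((((()())(()))())))))"
Tracking depth:
  Position 0 '(': depth becomes 1
  Position 1 '(': depth becomes 2
  Position 2 ')': depth becomes 1
  Position 3 '(': depth becomes 2
  Position 4 '(': depth becomes 3
  Position 5 '(': depth becomes 4
  Position 6 '(': depth becomes 5
  Position 7 '(': depth becomes 6
  Position 8 '(': depth becomes 7
  Position 9 '(': depth becomes 8
  Position 10 ')': depth becomes 7
  Position 11 '(': depth becomes 8
  Position 12 ')': depth becomes 7
  Position 13 ')': depth becomes 6
  Position 14 '(': depth becomes 7
  Position 15 '(': depth becomes 8
  Position 16 ')': depth becomes 7
  Position 17 ')': depth becomes 6
  Position 18 ')': depth becomes 5
  Position 19 '(': depth becomes 6
  Position 20 ')': depth becomes 5
  Position 21 ')': depth becomes 4
  Position 22 ')': depth becomes 3
  Position 23 ')': depth becomes 2
  Position 24 ')': depth becomes 1
  Position 25 ')': depth becomes 0
Maximum depth reached: 8

8


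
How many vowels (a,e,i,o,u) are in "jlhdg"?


Input: jlhdg
Checking each character:
  'j' at position 0: consonant
  'l' at position 1: consonant
  'h' at position 2: consonant
  'd' at position 3: consonant
  'g' at position 4: consonant
Total vowels: 0

0


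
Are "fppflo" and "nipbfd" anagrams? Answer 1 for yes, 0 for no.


Strings: "fppflo", "nipbfd"
Sorted first:  fflopp
Sorted second: bdfinp
Differ at position 0: 'f' vs 'b' => not anagrams

0


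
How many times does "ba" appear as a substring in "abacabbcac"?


Searching for "ba" in "abacabbcac"
Scanning each position:
  Position 0: "ab" => no
  Position 1: "ba" => MATCH
  Position 2: "ac" => no
  Position 3: "ca" => no
  Position 4: "ab" => no
  Position 5: "bb" => no
  Position 6: "bc" => no
  Position 7: "ca" => no
  Position 8: "ac" => no
Total occurrences: 1

1


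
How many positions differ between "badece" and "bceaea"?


Comparing "badece" and "bceaea" position by position:
  Position 0: 'b' vs 'b' => same
  Position 1: 'a' vs 'c' => DIFFER
  Position 2: 'd' vs 'e' => DIFFER
  Position 3: 'e' vs 'a' => DIFFER
  Position 4: 'c' vs 'e' => DIFFER
  Position 5: 'e' vs 'a' => DIFFER
Positions that differ: 5

5


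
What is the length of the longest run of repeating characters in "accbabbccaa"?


Input: "accbabbccaa"
Scanning for longest run:
  Position 1 ('c'): new char, reset run to 1
  Position 2 ('c'): continues run of 'c', length=2
  Position 3 ('b'): new char, reset run to 1
  Position 4 ('a'): new char, reset run to 1
  Position 5 ('b'): new char, reset run to 1
  Position 6 ('b'): continues run of 'b', length=2
  Position 7 ('c'): new char, reset run to 1
  Position 8 ('c'): continues run of 'c', length=2
  Position 9 ('a'): new char, reset run to 1
  Position 10 ('a'): continues run of 'a', length=2
Longest run: 'c' with length 2

2


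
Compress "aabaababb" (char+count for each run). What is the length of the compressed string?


Input: aabaababb
Runs:
  'a' x 2 => "a2"
  'b' x 1 => "b1"
  'a' x 2 => "a2"
  'b' x 1 => "b1"
  'a' x 1 => "a1"
  'b' x 2 => "b2"
Compressed: "a2b1a2b1a1b2"
Compressed length: 12

12


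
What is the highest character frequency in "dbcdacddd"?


Input: dbcdacddd
Character counts:
  'a': 1
  'b': 1
  'c': 2
  'd': 5
Maximum frequency: 5

5


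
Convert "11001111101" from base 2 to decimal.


Input: "11001111101" in base 2
Positional expansion:
  Digit '1' (value 1) x 2^10 = 1024
  Digit '1' (value 1) x 2^9 = 512
  Digit '0' (value 0) x 2^8 = 0
  Digit '0' (value 0) x 2^7 = 0
  Digit '1' (value 1) x 2^6 = 64
  Digit '1' (value 1) x 2^5 = 32
  Digit '1' (value 1) x 2^4 = 16
  Digit '1' (value 1) x 2^3 = 8
  Digit '1' (value 1) x 2^2 = 4
  Digit '0' (value 0) x 2^1 = 0
  Digit '1' (value 1) x 2^0 = 1
Sum = 1661

1661


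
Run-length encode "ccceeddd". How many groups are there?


Input: ccceeddd
Scanning for consecutive runs:
  Group 1: 'c' x 3 (positions 0-2)
  Group 2: 'e' x 2 (positions 3-4)
  Group 3: 'd' x 3 (positions 5-7)
Total groups: 3

3


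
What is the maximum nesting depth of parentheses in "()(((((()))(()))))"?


Input: "()(((((()))(()))))"
Tracking depth:
  Position 0 '(': depth becomes 1
  Position 1 ')': depth becomes 0
  Position 2 '(': depth becomes 1
  Position 3 '(': depth becomes 2
  Position 4 '(': depth becomes 3
  Position 5 '(': depth becomes 4
  Position 6 '(': depth becomes 5
  Position 7 '(': depth becomes 6
  Position 8 ')': depth becomes 5
  Position 9 ')': depth becomes 4
  Position 10 ')': depth becomes 3
  Position 11 '(': depth becomes 4
  Position 12 '(': depth becomes 5
  Position 13 ')': depth becomes 4
  Position 14 ')': depth becomes 3
  Position 15 ')': depth becomes 2
  Position 16 ')': depth becomes 1
  Position 17 ')': depth becomes 0
Maximum depth reached: 6

6


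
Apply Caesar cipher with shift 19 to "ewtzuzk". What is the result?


Caesar cipher: shift "ewtzuzk" by 19
  'e' (pos 4) + 19 = pos 23 = 'x'
  'w' (pos 22) + 19 = pos 15 = 'p'
  't' (pos 19) + 19 = pos 12 = 'm'
  'z' (pos 25) + 19 = pos 18 = 's'
  'u' (pos 20) + 19 = pos 13 = 'n'
  'z' (pos 25) + 19 = pos 18 = 's'
  'k' (pos 10) + 19 = pos 3 = 'd'
Result: xpmsnsd

xpmsnsd


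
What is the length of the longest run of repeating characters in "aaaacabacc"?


Input: "aaaacabacc"
Scanning for longest run:
  Position 1 ('a'): continues run of 'a', length=2
  Position 2 ('a'): continues run of 'a', length=3
  Position 3 ('a'): continues run of 'a', length=4
  Position 4 ('c'): new char, reset run to 1
  Position 5 ('a'): new char, reset run to 1
  Position 6 ('b'): new char, reset run to 1
  Position 7 ('a'): new char, reset run to 1
  Position 8 ('c'): new char, reset run to 1
  Position 9 ('c'): continues run of 'c', length=2
Longest run: 'a' with length 4

4


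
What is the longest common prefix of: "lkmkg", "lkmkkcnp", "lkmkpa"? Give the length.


Words: lkmkg, lkmkkcnp, lkmkpa
  Position 0: all 'l' => match
  Position 1: all 'k' => match
  Position 2: all 'm' => match
  Position 3: all 'k' => match
  Position 4: ('g', 'k', 'p') => mismatch, stop
LCP = "lkmk" (length 4)

4


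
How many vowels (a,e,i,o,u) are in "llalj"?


Input: llalj
Checking each character:
  'l' at position 0: consonant
  'l' at position 1: consonant
  'a' at position 2: vowel (running total: 1)
  'l' at position 3: consonant
  'j' at position 4: consonant
Total vowels: 1

1


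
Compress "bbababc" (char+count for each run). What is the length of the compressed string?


Input: bbababc
Runs:
  'b' x 2 => "b2"
  'a' x 1 => "a1"
  'b' x 1 => "b1"
  'a' x 1 => "a1"
  'b' x 1 => "b1"
  'c' x 1 => "c1"
Compressed: "b2a1b1a1b1c1"
Compressed length: 12

12


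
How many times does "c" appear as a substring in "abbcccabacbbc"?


Searching for "c" in "abbcccabacbbc"
Scanning each position:
  Position 0: "a" => no
  Position 1: "b" => no
  Position 2: "b" => no
  Position 3: "c" => MATCH
  Position 4: "c" => MATCH
  Position 5: "c" => MATCH
  Position 6: "a" => no
  Position 7: "b" => no
  Position 8: "a" => no
  Position 9: "c" => MATCH
  Position 10: "b" => no
  Position 11: "b" => no
  Position 12: "c" => MATCH
Total occurrences: 5

5


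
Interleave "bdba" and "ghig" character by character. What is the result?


Interleaving "bdba" and "ghig":
  Position 0: 'b' from first, 'g' from second => "bg"
  Position 1: 'd' from first, 'h' from second => "dh"
  Position 2: 'b' from first, 'i' from second => "bi"
  Position 3: 'a' from first, 'g' from second => "ag"
Result: bgdhbiag

bgdhbiag


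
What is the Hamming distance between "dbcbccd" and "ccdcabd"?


Comparing "dbcbccd" and "ccdcabd" position by position:
  Position 0: 'd' vs 'c' => differ
  Position 1: 'b' vs 'c' => differ
  Position 2: 'c' vs 'd' => differ
  Position 3: 'b' vs 'c' => differ
  Position 4: 'c' vs 'a' => differ
  Position 5: 'c' vs 'b' => differ
  Position 6: 'd' vs 'd' => same
Total differences (Hamming distance): 6

6


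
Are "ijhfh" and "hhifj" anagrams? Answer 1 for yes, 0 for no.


Strings: "ijhfh", "hhifj"
Sorted first:  fhhij
Sorted second: fhhij
Sorted forms match => anagrams

1


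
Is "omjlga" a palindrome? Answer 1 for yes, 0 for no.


Input: omjlga
Reversed: agljmo
  Compare pos 0 ('o') with pos 5 ('a'): MISMATCH
  Compare pos 1 ('m') with pos 4 ('g'): MISMATCH
  Compare pos 2 ('j') with pos 3 ('l'): MISMATCH
Result: not a palindrome

0


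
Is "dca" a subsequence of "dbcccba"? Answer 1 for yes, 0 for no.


Check if "dca" is a subsequence of "dbcccba"
Greedy scan:
  Position 0 ('d'): matches sub[0] = 'd'
  Position 1 ('b'): no match needed
  Position 2 ('c'): matches sub[1] = 'c'
  Position 3 ('c'): no match needed
  Position 4 ('c'): no match needed
  Position 5 ('b'): no match needed
  Position 6 ('a'): matches sub[2] = 'a'
All 3 characters matched => is a subsequence

1


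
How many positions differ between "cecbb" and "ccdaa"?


Comparing "cecbb" and "ccdaa" position by position:
  Position 0: 'c' vs 'c' => same
  Position 1: 'e' vs 'c' => DIFFER
  Position 2: 'c' vs 'd' => DIFFER
  Position 3: 'b' vs 'a' => DIFFER
  Position 4: 'b' vs 'a' => DIFFER
Positions that differ: 4

4


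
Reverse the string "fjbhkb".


Input: fjbhkb
Reading characters right to left:
  Position 5: 'b'
  Position 4: 'k'
  Position 3: 'h'
  Position 2: 'b'
  Position 1: 'j'
  Position 0: 'f'
Reversed: bkhbjf

bkhbjf


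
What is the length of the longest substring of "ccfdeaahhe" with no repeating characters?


Input: "ccfdeaahhe"
Sliding window (track last position of each char):
  Position 0 ('c'): window [0,0] length 1 -- new best
  Position 1 ('c'): repeat (last at 0), move window start to 1
  Position 1 ('c'): window [1,1] length 1
  Position 2 ('f'): window [1,2] length 2 -- new best
  Position 3 ('d'): window [1,3] length 3 -- new best
  Position 4 ('e'): window [1,4] length 4 -- new best
  Position 5 ('a'): window [1,5] length 5 -- new best
  Position 6 ('a'): repeat (last at 5), move window start to 6
  Position 6 ('a'): window [6,6] length 1
  Position 7 ('h'): window [6,7] length 2
  Position 8 ('h'): repeat (last at 7), move window start to 8
  Position 8 ('h'): window [8,8] length 1
  Position 9 ('e'): window [8,9] length 2
Longest substring with no repeats: "cfdea" with length 5

5


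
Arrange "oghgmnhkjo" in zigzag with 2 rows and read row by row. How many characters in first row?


Zigzag "oghgmnhkjo" into 2 rows:
Placing characters:
  'o' => row 0
  'g' => row 1
  'h' => row 0
  'g' => row 1
  'm' => row 0
  'n' => row 1
  'h' => row 0
  'k' => row 1
  'j' => row 0
  'o' => row 1
Rows:
  Row 0: "ohmhj"
  Row 1: "ggnko"
First row length: 5

5


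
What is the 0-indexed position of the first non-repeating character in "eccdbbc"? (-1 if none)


Input: eccdbbc
Character frequencies:
  'b': 2
  'c': 3
  'd': 1
  'e': 1
Scanning left to right for freq == 1:
  Position 0 ('e'): unique! => answer = 0

0


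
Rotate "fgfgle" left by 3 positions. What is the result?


Input: "fgfgle", rotate left by 3
First 3 characters: "fgf"
Remaining characters: "gle"
Concatenate remaining + first: "gle" + "fgf" = "glefgf"

glefgf


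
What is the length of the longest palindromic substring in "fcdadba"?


Input: "fcdadba"
Checking substrings for palindromes:
  [2:5] "dad" (len 3) => palindrome
Longest palindromic substring: "dad" with length 3

3


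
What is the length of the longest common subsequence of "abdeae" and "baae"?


LCS of "abdeae" and "baae"
DP table:
           b    a    a    e
      0    0    0    0    0
  a   0    0    1    1    1
  b   0    1    1    1    1
  d   0    1    1    1    1
  e   0    1    1    1    2
  a   0    1    2    2    2
  e   0    1    2    2    3
LCS length = dp[6][4] = 3

3


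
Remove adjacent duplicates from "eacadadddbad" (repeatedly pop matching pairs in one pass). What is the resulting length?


Input: eacadadddbad
Stack-based adjacent duplicate removal:
  Read 'e': push. Stack: e
  Read 'a': push. Stack: ea
  Read 'c': push. Stack: eac
  Read 'a': push. Stack: eaca
  Read 'd': push. Stack: eacad
  Read 'a': push. Stack: eacada
  Read 'd': push. Stack: eacadad
  Read 'd': matches stack top 'd' => pop. Stack: eacada
  Read 'd': push. Stack: eacadad
  Read 'b': push. Stack: eacadadb
  Read 'a': push. Stack: eacadadba
  Read 'd': push. Stack: eacadadbad
Final stack: "eacadadbad" (length 10)

10


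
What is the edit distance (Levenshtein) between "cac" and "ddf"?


Computing edit distance: "cac" -> "ddf"
DP table:
           d    d    f
      0    1    2    3
  c   1    1    2    3
  a   2    2    2    3
  c   3    3    3    3
Edit distance = dp[3][3] = 3

3


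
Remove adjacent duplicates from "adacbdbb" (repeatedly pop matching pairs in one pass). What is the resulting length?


Input: adacbdbb
Stack-based adjacent duplicate removal:
  Read 'a': push. Stack: a
  Read 'd': push. Stack: ad
  Read 'a': push. Stack: ada
  Read 'c': push. Stack: adac
  Read 'b': push. Stack: adacb
  Read 'd': push. Stack: adacbd
  Read 'b': push. Stack: adacbdb
  Read 'b': matches stack top 'b' => pop. Stack: adacbd
Final stack: "adacbd" (length 6)

6


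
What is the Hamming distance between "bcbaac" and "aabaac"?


Comparing "bcbaac" and "aabaac" position by position:
  Position 0: 'b' vs 'a' => differ
  Position 1: 'c' vs 'a' => differ
  Position 2: 'b' vs 'b' => same
  Position 3: 'a' vs 'a' => same
  Position 4: 'a' vs 'a' => same
  Position 5: 'c' vs 'c' => same
Total differences (Hamming distance): 2

2


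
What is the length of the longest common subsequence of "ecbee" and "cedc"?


LCS of "ecbee" and "cedc"
DP table:
           c    e    d    c
      0    0    0    0    0
  e   0    0    1    1    1
  c   0    1    1    1    2
  b   0    1    1    1    2
  e   0    1    2    2    2
  e   0    1    2    2    2
LCS length = dp[5][4] = 2

2


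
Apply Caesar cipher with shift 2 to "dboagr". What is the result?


Caesar cipher: shift "dboagr" by 2
  'd' (pos 3) + 2 = pos 5 = 'f'
  'b' (pos 1) + 2 = pos 3 = 'd'
  'o' (pos 14) + 2 = pos 16 = 'q'
  'a' (pos 0) + 2 = pos 2 = 'c'
  'g' (pos 6) + 2 = pos 8 = 'i'
  'r' (pos 17) + 2 = pos 19 = 't'
Result: fdqcit

fdqcit


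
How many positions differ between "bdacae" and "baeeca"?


Comparing "bdacae" and "baeeca" position by position:
  Position 0: 'b' vs 'b' => same
  Position 1: 'd' vs 'a' => DIFFER
  Position 2: 'a' vs 'e' => DIFFER
  Position 3: 'c' vs 'e' => DIFFER
  Position 4: 'a' vs 'c' => DIFFER
  Position 5: 'e' vs 'a' => DIFFER
Positions that differ: 5

5


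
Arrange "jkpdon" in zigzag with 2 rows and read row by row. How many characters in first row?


Zigzag "jkpdon" into 2 rows:
Placing characters:
  'j' => row 0
  'k' => row 1
  'p' => row 0
  'd' => row 1
  'o' => row 0
  'n' => row 1
Rows:
  Row 0: "jpo"
  Row 1: "kdn"
First row length: 3

3


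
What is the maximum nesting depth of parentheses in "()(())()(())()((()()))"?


Input: "()(())()(())()((()()))"
Tracking depth:
  Position 0 '(': depth becomes 1
  Position 1 ')': depth becomes 0
  Position 2 '(': depth becomes 1
  Position 3 '(': depth becomes 2
  Position 4 ')': depth becomes 1
  Position 5 ')': depth becomes 0
  Position 6 '(': depth becomes 1
  Position 7 ')': depth becomes 0
  Position 8 '(': depth becomes 1
  Position 9 '(': depth becomes 2
  Position 10 ')': depth becomes 1
  Position 11 ')': depth becomes 0
  Position 12 '(': depth becomes 1
  Position 13 ')': depth becomes 0
  Position 14 '(': depth becomes 1
  Position 15 '(': depth becomes 2
  Position 16 '(': depth becomes 3
  Position 17 ')': depth becomes 2
  Position 18 '(': depth becomes 3
  Position 19 ')': depth becomes 2
  Position 20 ')': depth becomes 1
  Position 21 ')': depth becomes 0
Maximum depth reached: 3

3


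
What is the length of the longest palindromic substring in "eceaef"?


Input: "eceaef"
Checking substrings for palindromes:
  [0:3] "ece" (len 3) => palindrome
  [2:5] "eae" (len 3) => palindrome
Longest palindromic substring: "ece" with length 3

3


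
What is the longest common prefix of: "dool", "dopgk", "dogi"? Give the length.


Words: dool, dopgk, dogi
  Position 0: all 'd' => match
  Position 1: all 'o' => match
  Position 2: ('o', 'p', 'g') => mismatch, stop
LCP = "do" (length 2)

2


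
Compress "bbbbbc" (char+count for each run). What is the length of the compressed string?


Input: bbbbbc
Runs:
  'b' x 5 => "b5"
  'c' x 1 => "c1"
Compressed: "b5c1"
Compressed length: 4

4


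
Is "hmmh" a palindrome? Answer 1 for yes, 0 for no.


Input: hmmh
Reversed: hmmh
  Compare pos 0 ('h') with pos 3 ('h'): match
  Compare pos 1 ('m') with pos 2 ('m'): match
Result: palindrome

1
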